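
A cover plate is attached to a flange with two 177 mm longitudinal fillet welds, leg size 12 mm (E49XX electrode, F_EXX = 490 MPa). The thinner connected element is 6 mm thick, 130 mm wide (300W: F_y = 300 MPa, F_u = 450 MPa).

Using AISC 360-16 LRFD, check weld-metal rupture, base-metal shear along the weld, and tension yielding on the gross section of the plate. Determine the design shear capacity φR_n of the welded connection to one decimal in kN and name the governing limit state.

Weld metal: throat = 0.707×12 = 8.484 mm, L = 2×177 = 354 mm. φR_n = 0.75 × 0.6 × 490 × 8.484 × 354 = 662.2 kN.
Base metal shear (6 mm plate): yield φR_n = 1.0×0.6×300×6×354 = 382.3 kN; rupture φR_n = 0.75×0.6×450×6×354 = 430.1 kN; take 382.3 kN (yield).
Tension yield (gross): A_g = 130×6 = 780 mm². φR_n = 0.90 × 300 × 780 = 210.6 kN.
Governing: min(662.2, 382.3, 210.6) = 210.6 kN → gross-section yield.

210.6 kN (gross-section yield governs)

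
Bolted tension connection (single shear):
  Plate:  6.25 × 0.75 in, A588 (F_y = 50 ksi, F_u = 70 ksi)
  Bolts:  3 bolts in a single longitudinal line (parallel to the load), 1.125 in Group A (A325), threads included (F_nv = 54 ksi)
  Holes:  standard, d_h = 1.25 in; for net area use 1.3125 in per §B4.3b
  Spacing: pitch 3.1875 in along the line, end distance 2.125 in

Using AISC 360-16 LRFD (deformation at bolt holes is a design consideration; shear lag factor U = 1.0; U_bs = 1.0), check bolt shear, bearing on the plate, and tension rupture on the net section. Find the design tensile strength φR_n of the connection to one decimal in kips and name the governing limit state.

120.8 kips (bolt shear governs)

Bolt shear: A_b = π(1.125)²/4 = 0.99402 in². φR_n = 0.75 × 54 × 0.99402 × 3 × 1 = 120.8 kips.
Bearing (0.75 in plate, F_u = 70 ksi): end bolts L_c = 2.125 − 1.25/2 = 1.5, R_n = min(1.2×1.5×0.75×70, 2.4×1.125×0.75×70) = 94.5 kips/bolt; interior L_c = 3.1875 − 1.25 = 1.9375, R_n = 122.06 kips/bolt. φR_n = 0.75 × (1×94.5 + 2×122.06) = 254.0 kips.
Tension rupture (net): A_n = (6.25 − 1×1.3125)×0.75 = 3.7031 in² (U = 1.0, A_e = A_n). φR_n = 0.75 × 70 × 3.7031 = 194.4 kips.
Governing: min(120.8, 254.0, 194.4) = 120.8 kips → bolt shear.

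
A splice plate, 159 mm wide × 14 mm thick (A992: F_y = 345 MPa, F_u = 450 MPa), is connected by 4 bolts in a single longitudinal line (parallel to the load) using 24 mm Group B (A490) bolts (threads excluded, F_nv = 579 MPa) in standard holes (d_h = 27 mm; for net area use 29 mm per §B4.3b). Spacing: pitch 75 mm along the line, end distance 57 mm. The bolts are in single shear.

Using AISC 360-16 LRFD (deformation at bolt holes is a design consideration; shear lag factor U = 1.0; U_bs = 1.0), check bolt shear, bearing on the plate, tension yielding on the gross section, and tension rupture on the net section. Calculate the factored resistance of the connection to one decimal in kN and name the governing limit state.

Bolt shear: A_b = π(24)²/4 = 452.39 mm². φR_n = 0.75 × 579 × 452.39 × 4 × 1 = 785.8 kN.
Bearing (14 mm plate, F_u = 450 MPa): end bolts L_c = 57 − 27/2 = 43.5, R_n = min(1.2×43.5×14×450, 2.4×24×14×450) = 328.86 kN/bolt; interior L_c = 75 − 27 = 48, R_n = 362.88 kN/bolt. φR_n = 0.75 × (1×328.86 + 3×362.88) = 1063.1 kN.
Tension yield (gross): A_g = 159×14 = 2226 mm². φR_n = 0.90 × 345 × 2226 = 691.2 kN.
Tension rupture (net): A_n = (159 − 1×29)×14 = 1820 mm² (U = 1.0, A_e = A_n). φR_n = 0.75 × 450 × 1820 = 614.3 kN.
Governing: min(785.8, 1063.1, 691.2, 614.3) = 614.3 kN → net-section rupture.

614.3 kN (net-section rupture governs)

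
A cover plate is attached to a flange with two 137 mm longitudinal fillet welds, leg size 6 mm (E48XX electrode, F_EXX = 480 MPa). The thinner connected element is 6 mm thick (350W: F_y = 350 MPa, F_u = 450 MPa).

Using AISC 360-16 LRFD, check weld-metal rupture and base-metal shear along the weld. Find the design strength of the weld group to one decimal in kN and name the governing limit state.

Weld metal: throat = 0.707×6 = 4.242 mm, L = 2×137 = 274 mm. φR_n = 0.75 × 0.6 × 480 × 4.242 × 274 = 251.1 kN.
Base metal shear (6 mm plate): yield φR_n = 1.0×0.6×350×6×274 = 345.2 kN; rupture φR_n = 0.75×0.6×450×6×274 = 332.9 kN; take 332.9 kN (rupture).
Governing: min(251.1, 332.9) = 251.1 kN → weld metal.

251.1 kN (weld metal governs)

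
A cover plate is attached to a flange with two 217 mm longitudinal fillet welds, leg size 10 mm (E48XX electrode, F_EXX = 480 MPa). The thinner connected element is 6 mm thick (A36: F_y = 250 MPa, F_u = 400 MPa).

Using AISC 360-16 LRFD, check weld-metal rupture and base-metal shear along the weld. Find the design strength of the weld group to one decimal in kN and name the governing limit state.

Weld metal: throat = 0.707×10 = 7.07 mm, L = 2×217 = 434 mm. φR_n = 0.75 × 0.6 × 480 × 7.07 × 434 = 662.8 kN.
Base metal shear (6 mm plate): yield φR_n = 1.0×0.6×250×6×434 = 390.6 kN; rupture φR_n = 0.75×0.6×400×6×434 = 468.7 kN; take 390.6 kN (yield).
Governing: min(662.8, 390.6) = 390.6 kN → base-metal shear.

390.6 kN (base-metal shear governs)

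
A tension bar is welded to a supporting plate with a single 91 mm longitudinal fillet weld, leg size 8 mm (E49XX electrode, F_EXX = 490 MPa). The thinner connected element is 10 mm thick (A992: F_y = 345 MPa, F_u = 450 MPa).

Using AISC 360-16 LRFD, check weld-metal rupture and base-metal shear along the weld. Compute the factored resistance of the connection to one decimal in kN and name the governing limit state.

Weld metal: throat = 0.707×8 = 5.656 mm, L = 91 mm. φR_n = 0.75 × 0.6 × 490 × 5.656 × 91 = 113.5 kN.
Base metal shear (10 mm plate): yield φR_n = 1.0×0.6×345×10×91 = 188.4 kN; rupture φR_n = 0.75×0.6×450×10×91 = 184.3 kN; take 184.3 kN (rupture).
Governing: min(113.5, 184.3) = 113.5 kN → weld metal.

113.5 kN (weld metal governs)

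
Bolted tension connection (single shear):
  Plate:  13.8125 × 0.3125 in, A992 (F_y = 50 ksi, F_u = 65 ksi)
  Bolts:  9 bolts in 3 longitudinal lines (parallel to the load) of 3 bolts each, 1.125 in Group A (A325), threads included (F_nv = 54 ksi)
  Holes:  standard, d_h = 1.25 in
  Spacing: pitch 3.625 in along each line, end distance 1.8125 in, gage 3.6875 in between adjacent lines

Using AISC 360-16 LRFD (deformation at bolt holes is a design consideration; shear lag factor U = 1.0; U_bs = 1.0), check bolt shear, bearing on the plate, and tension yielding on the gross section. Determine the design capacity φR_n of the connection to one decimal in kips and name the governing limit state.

194.2 kips (gross-section yield governs)

Bolt shear: A_b = π(1.125)²/4 = 0.99402 in². φR_n = 0.75 × 54 × 0.99402 × 9 × 1 = 362.3 kips.
Bearing (0.3125 in plate, F_u = 65 ksi): end bolts L_c = 1.8125 − 1.25/2 = 1.1875, R_n = min(1.2×1.1875×0.3125×65, 2.4×1.125×0.3125×65) = 28.945 kips/bolt; interior L_c = 3.625 − 1.25 = 2.375, R_n = 54.844 kips/bolt. φR_n = 0.75 × (3×28.945 + 6×54.844) = 311.9 kips.
Tension yield (gross): A_g = 13.8125×0.3125 = 4.3164 in². φR_n = 0.90 × 50 × 4.3164 = 194.2 kips.
Governing: min(362.3, 311.9, 194.2) = 194.2 kips → gross-section yield.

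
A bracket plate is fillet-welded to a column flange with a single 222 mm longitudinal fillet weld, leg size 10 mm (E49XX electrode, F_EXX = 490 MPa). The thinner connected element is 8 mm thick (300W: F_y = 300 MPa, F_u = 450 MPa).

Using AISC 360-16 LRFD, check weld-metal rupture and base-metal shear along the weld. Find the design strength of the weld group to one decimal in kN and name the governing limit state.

319.7 kN (base-metal shear governs)

Weld metal: throat = 0.707×10 = 7.07 mm, L = 222 mm. φR_n = 0.75 × 0.6 × 490 × 7.07 × 222 = 346.1 kN.
Base metal shear (8 mm plate): yield φR_n = 1.0×0.6×300×8×222 = 319.7 kN; rupture φR_n = 0.75×0.6×450×8×222 = 359.6 kN; take 319.7 kN (yield).
Governing: min(346.1, 319.7) = 319.7 kN → base-metal shear.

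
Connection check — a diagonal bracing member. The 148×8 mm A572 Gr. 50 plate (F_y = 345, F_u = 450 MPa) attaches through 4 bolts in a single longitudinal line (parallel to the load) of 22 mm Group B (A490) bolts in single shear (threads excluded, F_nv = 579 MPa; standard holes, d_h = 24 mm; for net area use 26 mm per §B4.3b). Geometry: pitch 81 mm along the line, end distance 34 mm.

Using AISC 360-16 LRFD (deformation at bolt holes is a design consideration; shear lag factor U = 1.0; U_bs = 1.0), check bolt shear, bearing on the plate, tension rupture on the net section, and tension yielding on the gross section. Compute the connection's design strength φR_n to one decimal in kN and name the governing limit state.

Bolt shear: A_b = π(22)²/4 = 380.13 mm². φR_n = 0.75 × 579 × 380.13 × 4 × 1 = 660.3 kN.
Bearing (8 mm plate, F_u = 450 MPa): end bolts L_c = 34 − 24/2 = 22, R_n = min(1.2×22×8×450, 2.4×22×8×450) = 95.04 kN/bolt; interior L_c = 81 − 24 = 57, R_n = 190.08 kN/bolt. φR_n = 0.75 × (1×95.04 + 3×190.08) = 499.0 kN.
Tension rupture (net): A_n = (148 − 1×26)×8 = 976 mm² (U = 1.0, A_e = A_n). φR_n = 0.75 × 450 × 976 = 329.4 kN.
Tension yield (gross): A_g = 148×8 = 1184 mm². φR_n = 0.90 × 345 × 1184 = 367.6 kN.
Governing: min(660.3, 499.0, 329.4, 367.6) = 329.4 kN → net-section rupture.

329.4 kN (net-section rupture governs)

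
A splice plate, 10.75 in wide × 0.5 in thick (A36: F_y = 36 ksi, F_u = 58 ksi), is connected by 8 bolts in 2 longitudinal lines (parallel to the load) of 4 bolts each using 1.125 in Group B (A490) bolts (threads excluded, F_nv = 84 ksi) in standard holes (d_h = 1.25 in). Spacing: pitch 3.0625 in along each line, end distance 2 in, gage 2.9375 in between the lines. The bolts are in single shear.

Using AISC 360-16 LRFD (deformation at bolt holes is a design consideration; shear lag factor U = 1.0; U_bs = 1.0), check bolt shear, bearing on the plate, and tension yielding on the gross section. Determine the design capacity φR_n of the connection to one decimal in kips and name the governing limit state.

Bolt shear: A_b = π(1.125)²/4 = 0.99402 in². φR_n = 0.75 × 84 × 0.99402 × 8 × 1 = 501.0 kips.
Bearing (0.5 in plate, F_u = 58 ksi): end bolts L_c = 2 − 1.25/2 = 1.375, R_n = min(1.2×1.375×0.5×58, 2.4×1.125×0.5×58) = 47.85 kips/bolt; interior L_c = 3.0625 − 1.25 = 1.8125, R_n = 63.075 kips/bolt. φR_n = 0.75 × (2×47.85 + 6×63.075) = 355.6 kips.
Tension yield (gross): A_g = 10.75×0.5 = 5.375 in². φR_n = 0.90 × 36 × 5.375 = 174.2 kips.
Governing: min(501.0, 355.6, 174.2) = 174.2 kips → gross-section yield.

174.2 kips (gross-section yield governs)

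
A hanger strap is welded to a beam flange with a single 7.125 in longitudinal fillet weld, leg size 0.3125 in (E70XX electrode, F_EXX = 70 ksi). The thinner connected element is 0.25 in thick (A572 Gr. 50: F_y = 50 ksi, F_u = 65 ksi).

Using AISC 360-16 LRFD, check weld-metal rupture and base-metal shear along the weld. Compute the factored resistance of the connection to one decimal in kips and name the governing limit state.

49.6 kips (weld metal governs)

Weld metal: throat = 0.707×0.3125 = 0.22094 in, L = 7.125 in. φR_n = 0.75 × 0.6 × 70 × 0.22094 × 7.125 = 49.6 kips.
Base metal shear (0.25 in plate): yield φR_n = 1.0×0.6×50×0.25×7.125 = 53.4 kips; rupture φR_n = 0.75×0.6×65×0.25×7.125 = 52.1 kips; take 52.1 kips (rupture).
Governing: min(49.6, 52.1) = 49.6 kips → weld metal.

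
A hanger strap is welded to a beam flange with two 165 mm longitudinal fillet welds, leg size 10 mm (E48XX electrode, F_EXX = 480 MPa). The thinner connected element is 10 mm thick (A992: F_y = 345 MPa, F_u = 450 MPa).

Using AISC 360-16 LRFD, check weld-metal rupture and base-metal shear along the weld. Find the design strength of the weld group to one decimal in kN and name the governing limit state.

503.9 kN (weld metal governs)

Weld metal: throat = 0.707×10 = 7.07 mm, L = 2×165 = 330 mm. φR_n = 0.75 × 0.6 × 480 × 7.07 × 330 = 503.9 kN.
Base metal shear (10 mm plate): yield φR_n = 1.0×0.6×345×10×330 = 683.1 kN; rupture φR_n = 0.75×0.6×450×10×330 = 668.3 kN; take 668.3 kN (rupture).
Governing: min(503.9, 668.3) = 503.9 kN → weld metal.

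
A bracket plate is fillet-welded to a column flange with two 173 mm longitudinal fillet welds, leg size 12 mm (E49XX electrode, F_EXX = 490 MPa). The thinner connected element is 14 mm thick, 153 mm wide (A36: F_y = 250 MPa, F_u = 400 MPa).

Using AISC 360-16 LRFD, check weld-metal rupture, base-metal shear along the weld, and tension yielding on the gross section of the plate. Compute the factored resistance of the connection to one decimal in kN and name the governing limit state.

Weld metal: throat = 0.707×12 = 8.484 mm, L = 2×173 = 346 mm. φR_n = 0.75 × 0.6 × 490 × 8.484 × 346 = 647.3 kN.
Base metal shear (14 mm plate): yield φR_n = 1.0×0.6×250×14×346 = 726.6 kN; rupture φR_n = 0.75×0.6×400×14×346 = 871.9 kN; take 726.6 kN (yield).
Tension yield (gross): A_g = 153×14 = 2142 mm². φR_n = 0.90 × 250 × 2142 = 482.0 kN.
Governing: min(647.3, 726.6, 482.0) = 482.0 kN → gross-section yield.

482.0 kN (gross-section yield governs)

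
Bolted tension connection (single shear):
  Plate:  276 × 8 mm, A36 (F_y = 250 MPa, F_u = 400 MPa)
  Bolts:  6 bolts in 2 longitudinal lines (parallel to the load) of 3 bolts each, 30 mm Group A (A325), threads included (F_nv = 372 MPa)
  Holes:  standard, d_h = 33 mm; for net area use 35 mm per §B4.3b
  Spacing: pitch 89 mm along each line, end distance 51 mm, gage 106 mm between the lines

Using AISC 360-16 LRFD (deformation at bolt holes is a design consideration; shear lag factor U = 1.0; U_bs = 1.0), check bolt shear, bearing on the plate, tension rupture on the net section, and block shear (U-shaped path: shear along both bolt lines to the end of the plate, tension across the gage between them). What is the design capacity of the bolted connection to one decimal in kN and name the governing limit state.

494.4 kN (net-section rupture governs)

Bolt shear: A_b = π(30)²/4 = 706.86 mm². φR_n = 0.75 × 372 × 706.86 × 6 × 1 = 1183.3 kN.
Bearing (8 mm plate, F_u = 400 MPa): end bolts L_c = 51 − 33/2 = 34.5, R_n = min(1.2×34.5×8×400, 2.4×30×8×400) = 132.48 kN/bolt; interior L_c = 89 − 33 = 56, R_n = 215.04 kN/bolt. φR_n = 0.75 × (2×132.48 + 4×215.04) = 843.8 kN.
Tension rupture (net): A_n = (276 − 2×35)×8 = 1648 mm² (U = 1.0, A_e = A_n). φR_n = 0.75 × 400 × 1648 = 494.4 kN.
Block shear: shear path 2×[51+2×89] = 2×229 mm, A_gv = 3664, A_nv = 2×(229 − 2.5×35)×8 = 2264 mm²; tension across gage: (106 − 1×35)×8 = 568 mm². R_n = min(0.6×400×2264, 0.6×250×3664) + 1.0×400×568 = min(543.36, 549.6) + 227.2 = 770.56 kN. φR_n = 0.75 × 770.56 = 577.9 kN.
Governing: min(1183.3, 843.8, 494.4, 577.9) = 494.4 kN → net-section rupture.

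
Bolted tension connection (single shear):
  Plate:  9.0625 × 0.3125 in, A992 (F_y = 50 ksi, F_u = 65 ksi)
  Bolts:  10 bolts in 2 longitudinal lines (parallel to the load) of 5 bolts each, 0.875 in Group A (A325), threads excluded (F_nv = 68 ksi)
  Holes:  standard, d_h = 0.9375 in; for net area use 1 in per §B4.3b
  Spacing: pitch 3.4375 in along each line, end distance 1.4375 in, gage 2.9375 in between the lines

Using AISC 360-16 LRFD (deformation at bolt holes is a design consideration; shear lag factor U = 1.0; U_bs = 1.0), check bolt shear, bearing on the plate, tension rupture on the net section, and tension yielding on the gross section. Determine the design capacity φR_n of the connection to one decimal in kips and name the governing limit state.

107.6 kips (net-section rupture governs)

Bolt shear: A_b = π(0.875)²/4 = 0.60132 in². φR_n = 0.75 × 68 × 0.60132 × 10 × 1 = 306.7 kips.
Bearing (0.3125 in plate, F_u = 65 ksi): end bolts L_c = 1.4375 − 0.9375/2 = 0.96875, R_n = min(1.2×0.96875×0.3125×65, 2.4×0.875×0.3125×65) = 23.613 kips/bolt; interior L_c = 3.4375 − 0.9375 = 2.5, R_n = 42.656 kips/bolt. φR_n = 0.75 × (2×23.613 + 8×42.656) = 291.4 kips.
Tension rupture (net): A_n = (9.0625 − 2×1)×0.3125 = 2.207 in² (U = 1.0, A_e = A_n). φR_n = 0.75 × 65 × 2.207 = 107.6 kips.
Tension yield (gross): A_g = 9.0625×0.3125 = 2.832 in². φR_n = 0.90 × 50 × 2.832 = 127.4 kips.
Governing: min(306.7, 291.4, 107.6, 127.4) = 107.6 kips → net-section rupture.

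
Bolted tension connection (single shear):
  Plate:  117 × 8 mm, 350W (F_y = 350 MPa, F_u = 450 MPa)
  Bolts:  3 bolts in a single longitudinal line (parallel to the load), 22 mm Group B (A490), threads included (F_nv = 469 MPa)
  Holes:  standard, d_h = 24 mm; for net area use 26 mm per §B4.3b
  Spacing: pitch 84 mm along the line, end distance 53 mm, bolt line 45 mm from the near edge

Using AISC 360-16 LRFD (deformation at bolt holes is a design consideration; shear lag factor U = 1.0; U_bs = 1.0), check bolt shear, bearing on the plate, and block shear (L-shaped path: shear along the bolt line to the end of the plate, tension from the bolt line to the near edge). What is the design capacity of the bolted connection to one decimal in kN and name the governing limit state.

Bolt shear: A_b = π(22)²/4 = 380.13 mm². φR_n = 0.75 × 469 × 380.13 × 3 × 1 = 401.1 kN.
Bearing (8 mm plate, F_u = 450 MPa): end bolts L_c = 53 − 24/2 = 41, R_n = min(1.2×41×8×450, 2.4×22×8×450) = 177.12 kN/bolt; interior L_c = 84 − 24 = 60, R_n = 190.08 kN/bolt. φR_n = 0.75 × (1×177.12 + 2×190.08) = 418.0 kN.
Block shear: shear path 1×[53+2×84] = 1×221 mm, A_gv = 1768, A_nv = 1×(221 − 2.5×26)×8 = 1248 mm²; tension to near edge: (45 − 0.5×26)×8 = 256 mm². R_n = min(0.6×450×1248, 0.6×350×1768) + 1.0×450×256 = min(336.96, 371.28) + 115.2 = 452.16 kN. φR_n = 0.75 × 452.16 = 339.1 kN.
Governing: min(401.1, 418.0, 339.1) = 339.1 kN → block shear.

339.1 kN (block shear governs)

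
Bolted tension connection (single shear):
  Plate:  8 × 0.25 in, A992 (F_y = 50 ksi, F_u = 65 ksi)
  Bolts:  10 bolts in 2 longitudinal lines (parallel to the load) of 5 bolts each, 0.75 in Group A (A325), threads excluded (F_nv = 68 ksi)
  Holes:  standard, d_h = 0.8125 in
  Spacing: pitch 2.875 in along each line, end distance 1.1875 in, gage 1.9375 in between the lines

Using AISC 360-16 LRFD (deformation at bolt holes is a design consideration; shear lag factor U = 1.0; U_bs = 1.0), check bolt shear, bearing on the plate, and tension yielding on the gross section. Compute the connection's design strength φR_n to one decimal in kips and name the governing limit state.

90.0 kips (gross-section yield governs)

Bolt shear: A_b = π(0.75)²/4 = 0.44179 in². φR_n = 0.75 × 68 × 0.44179 × 10 × 1 = 225.3 kips.
Bearing (0.25 in plate, F_u = 65 ksi): end bolts L_c = 1.1875 − 0.8125/2 = 0.78125, R_n = min(1.2×0.78125×0.25×65, 2.4×0.75×0.25×65) = 15.234 kips/bolt; interior L_c = 2.875 − 0.8125 = 2.0625, R_n = 29.25 kips/bolt. φR_n = 0.75 × (2×15.234 + 8×29.25) = 198.4 kips.
Tension yield (gross): A_g = 8×0.25 = 2 in². φR_n = 0.90 × 50 × 2 = 90.0 kips.
Governing: min(225.3, 198.4, 90.0) = 90.0 kips → gross-section yield.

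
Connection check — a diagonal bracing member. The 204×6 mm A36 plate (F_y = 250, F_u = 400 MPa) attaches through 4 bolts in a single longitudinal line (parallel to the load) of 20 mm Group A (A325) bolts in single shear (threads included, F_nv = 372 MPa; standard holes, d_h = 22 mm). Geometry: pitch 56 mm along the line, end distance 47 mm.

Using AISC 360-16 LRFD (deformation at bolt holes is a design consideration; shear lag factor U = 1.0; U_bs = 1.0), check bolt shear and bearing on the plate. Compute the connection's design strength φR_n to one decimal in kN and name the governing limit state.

298.1 kN (bearing governs)

Bolt shear: A_b = π(20)²/4 = 314.16 mm². φR_n = 0.75 × 372 × 314.16 × 4 × 1 = 350.6 kN.
Bearing (6 mm plate, F_u = 400 MPa): end bolts L_c = 47 − 22/2 = 36, R_n = min(1.2×36×6×400, 2.4×20×6×400) = 103.68 kN/bolt; interior L_c = 56 − 22 = 34, R_n = 97.92 kN/bolt. φR_n = 0.75 × (1×103.68 + 3×97.92) = 298.1 kN.
Governing: min(350.6, 298.1) = 298.1 kN → bearing.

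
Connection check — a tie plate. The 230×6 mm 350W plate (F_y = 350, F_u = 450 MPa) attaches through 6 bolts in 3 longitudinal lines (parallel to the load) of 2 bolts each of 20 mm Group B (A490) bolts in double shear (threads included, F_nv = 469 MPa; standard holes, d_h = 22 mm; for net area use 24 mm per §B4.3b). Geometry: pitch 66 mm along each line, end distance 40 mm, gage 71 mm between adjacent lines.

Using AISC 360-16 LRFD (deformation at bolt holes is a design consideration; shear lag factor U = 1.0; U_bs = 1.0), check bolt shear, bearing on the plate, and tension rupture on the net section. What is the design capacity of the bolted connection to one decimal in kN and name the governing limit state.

320.0 kN (net-section rupture governs)

Bolt shear: A_b = π(20)²/4 = 314.16 mm². φR_n = 0.75 × 469 × 314.16 × 6 × 2 = 1326.1 kN.
Bearing (6 mm plate, F_u = 450 MPa): end bolts L_c = 40 − 22/2 = 29, R_n = min(1.2×29×6×450, 2.4×20×6×450) = 93.96 kN/bolt; interior L_c = 66 − 22 = 44, R_n = 129.6 kN/bolt. φR_n = 0.75 × (3×93.96 + 3×129.6) = 503.0 kN.
Tension rupture (net): A_n = (230 − 3×24)×6 = 948 mm² (U = 1.0, A_e = A_n). φR_n = 0.75 × 450 × 948 = 320.0 kN.
Governing: min(1326.1, 503.0, 320.0) = 320.0 kN → net-section rupture.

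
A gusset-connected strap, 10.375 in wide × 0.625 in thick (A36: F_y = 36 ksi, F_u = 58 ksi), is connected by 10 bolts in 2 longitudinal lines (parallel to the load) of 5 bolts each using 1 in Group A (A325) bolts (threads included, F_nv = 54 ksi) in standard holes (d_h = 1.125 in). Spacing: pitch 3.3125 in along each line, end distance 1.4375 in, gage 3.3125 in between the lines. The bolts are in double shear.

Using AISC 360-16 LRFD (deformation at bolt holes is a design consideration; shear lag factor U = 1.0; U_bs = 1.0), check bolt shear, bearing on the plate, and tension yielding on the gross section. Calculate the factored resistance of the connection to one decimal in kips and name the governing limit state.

Bolt shear: A_b = π(1)²/4 = 0.7854 in². φR_n = 0.75 × 54 × 0.7854 × 10 × 2 = 636.2 kips.
Bearing (0.625 in plate, F_u = 58 ksi): end bolts L_c = 1.4375 − 1.125/2 = 0.875, R_n = min(1.2×0.875×0.625×58, 2.4×1×0.625×58) = 38.063 kips/bolt; interior L_c = 3.3125 − 1.125 = 2.1875, R_n = 87 kips/bolt. φR_n = 0.75 × (2×38.063 + 8×87) = 579.1 kips.
Tension yield (gross): A_g = 10.375×0.625 = 6.4844 in². φR_n = 0.90 × 36 × 6.4844 = 210.1 kips.
Governing: min(636.2, 579.1, 210.1) = 210.1 kips → gross-section yield.

210.1 kips (gross-section yield governs)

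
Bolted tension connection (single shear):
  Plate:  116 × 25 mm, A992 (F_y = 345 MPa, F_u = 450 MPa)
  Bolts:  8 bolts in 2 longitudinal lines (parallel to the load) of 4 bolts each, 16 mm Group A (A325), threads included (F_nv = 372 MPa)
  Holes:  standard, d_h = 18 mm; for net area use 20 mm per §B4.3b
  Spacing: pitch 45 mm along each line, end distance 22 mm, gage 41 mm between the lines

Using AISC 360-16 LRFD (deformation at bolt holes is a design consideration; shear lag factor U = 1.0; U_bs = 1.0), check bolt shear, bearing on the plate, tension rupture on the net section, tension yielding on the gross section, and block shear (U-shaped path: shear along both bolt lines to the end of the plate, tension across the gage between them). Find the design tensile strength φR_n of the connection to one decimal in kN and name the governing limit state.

448.8 kN (bolt shear governs)

Bolt shear: A_b = π(16)²/4 = 201.06 mm². φR_n = 0.75 × 372 × 201.06 × 8 × 1 = 448.8 kN.
Bearing (25 mm plate, F_u = 450 MPa): end bolts L_c = 22 − 18/2 = 13, R_n = min(1.2×13×25×450, 2.4×16×25×450) = 175.5 kN/bolt; interior L_c = 45 − 18 = 27, R_n = 364.5 kN/bolt. φR_n = 0.75 × (2×175.5 + 6×364.5) = 1903.5 kN.
Tension rupture (net): A_n = (116 − 2×20)×25 = 1900 mm² (U = 1.0, A_e = A_n). φR_n = 0.75 × 450 × 1900 = 641.3 kN.
Tension yield (gross): A_g = 116×25 = 2900 mm². φR_n = 0.90 × 345 × 2900 = 900.5 kN.
Block shear: shear path 2×[22+3×45] = 2×157 mm, A_gv = 7850, A_nv = 2×(157 − 3.5×20)×25 = 4350 mm²; tension across gage: (41 − 1×20)×25 = 525 mm². R_n = min(0.6×450×4350, 0.6×345×7850) + 1.0×450×525 = min(1174.5, 1625) + 236.25 = 1410.8 kN. φR_n = 0.75 × 1410.8 = 1058.1 kN.
Governing: min(448.8, 1903.5, 641.3, 900.5, 1058.1) = 448.8 kN → bolt shear.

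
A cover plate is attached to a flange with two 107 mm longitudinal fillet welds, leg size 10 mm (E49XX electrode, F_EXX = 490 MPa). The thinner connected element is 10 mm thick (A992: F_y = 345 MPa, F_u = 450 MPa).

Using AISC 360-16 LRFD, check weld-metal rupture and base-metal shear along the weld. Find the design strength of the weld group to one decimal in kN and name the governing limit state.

Weld metal: throat = 0.707×10 = 7.07 mm, L = 2×107 = 214 mm. φR_n = 0.75 × 0.6 × 490 × 7.07 × 214 = 333.6 kN.
Base metal shear (10 mm plate): yield φR_n = 1.0×0.6×345×10×214 = 443.0 kN; rupture φR_n = 0.75×0.6×450×10×214 = 433.4 kN; take 433.4 kN (rupture).
Governing: min(333.6, 433.4) = 333.6 kN → weld metal.

333.6 kN (weld metal governs)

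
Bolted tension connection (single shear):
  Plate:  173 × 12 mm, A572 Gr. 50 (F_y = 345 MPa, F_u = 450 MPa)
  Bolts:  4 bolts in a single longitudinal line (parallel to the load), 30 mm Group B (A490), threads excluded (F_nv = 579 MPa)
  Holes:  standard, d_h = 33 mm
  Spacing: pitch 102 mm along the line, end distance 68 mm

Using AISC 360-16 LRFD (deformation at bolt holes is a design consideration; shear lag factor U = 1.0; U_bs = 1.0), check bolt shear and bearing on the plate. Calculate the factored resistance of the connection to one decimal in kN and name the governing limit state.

1125.1 kN (bearing governs)

Bolt shear: A_b = π(30)²/4 = 706.86 mm². φR_n = 0.75 × 579 × 706.86 × 4 × 1 = 1227.8 kN.
Bearing (12 mm plate, F_u = 450 MPa): end bolts L_c = 68 − 33/2 = 51.5, R_n = min(1.2×51.5×12×450, 2.4×30×12×450) = 333.72 kN/bolt; interior L_c = 102 − 33 = 69, R_n = 388.8 kN/bolt. φR_n = 0.75 × (1×333.72 + 3×388.8) = 1125.1 kN.
Governing: min(1227.8, 1125.1) = 1125.1 kN → bearing.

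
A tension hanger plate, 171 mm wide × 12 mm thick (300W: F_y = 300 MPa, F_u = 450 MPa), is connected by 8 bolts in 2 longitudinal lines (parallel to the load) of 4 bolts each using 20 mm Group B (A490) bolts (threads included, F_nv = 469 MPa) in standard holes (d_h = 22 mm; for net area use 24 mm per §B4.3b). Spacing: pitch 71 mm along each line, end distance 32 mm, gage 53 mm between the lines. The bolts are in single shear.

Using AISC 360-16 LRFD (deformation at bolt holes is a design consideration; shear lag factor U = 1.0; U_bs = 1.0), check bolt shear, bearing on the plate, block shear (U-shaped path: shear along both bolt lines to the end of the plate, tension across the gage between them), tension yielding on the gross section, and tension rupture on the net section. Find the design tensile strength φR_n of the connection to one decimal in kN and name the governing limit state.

Bolt shear: A_b = π(20)²/4 = 314.16 mm². φR_n = 0.75 × 469 × 314.16 × 8 × 1 = 884.0 kN.
Bearing (12 mm plate, F_u = 450 MPa): end bolts L_c = 32 − 22/2 = 21, R_n = min(1.2×21×12×450, 2.4×20×12×450) = 136.08 kN/bolt; interior L_c = 71 − 22 = 49, R_n = 259.2 kN/bolt. φR_n = 0.75 × (2×136.08 + 6×259.2) = 1370.5 kN.
Block shear: shear path 2×[32+3×71] = 2×245 mm, A_gv = 5880, A_nv = 2×(245 − 3.5×24)×12 = 3864 mm²; tension across gage: (53 − 1×24)×12 = 348 mm². R_n = min(0.6×450×3864, 0.6×300×5880) + 1.0×450×348 = min(1043.3, 1058.4) + 156.6 = 1199.9 kN. φR_n = 0.75 × 1199.9 = 899.9 kN.
Tension yield (gross): A_g = 171×12 = 2052 mm². φR_n = 0.90 × 300 × 2052 = 554.0 kN.
Tension rupture (net): A_n = (171 − 2×24)×12 = 1476 mm² (U = 1.0, A_e = A_n). φR_n = 0.75 × 450 × 1476 = 498.2 kN.
Governing: min(884.0, 1370.5, 899.9, 554.0, 498.2) = 498.2 kN → net-section rupture.

498.2 kN (net-section rupture governs)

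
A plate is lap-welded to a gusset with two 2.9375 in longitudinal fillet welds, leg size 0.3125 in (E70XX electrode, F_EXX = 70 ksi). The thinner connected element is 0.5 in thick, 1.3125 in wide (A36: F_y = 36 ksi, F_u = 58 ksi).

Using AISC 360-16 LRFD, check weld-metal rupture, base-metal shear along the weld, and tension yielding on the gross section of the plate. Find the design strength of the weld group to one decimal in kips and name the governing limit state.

21.3 kips (gross-section yield governs)

Weld metal: throat = 0.707×0.3125 = 0.22094 in, L = 2×2.9375 = 5.875 in. φR_n = 0.75 × 0.6 × 70 × 0.22094 × 5.875 = 40.9 kips.
Base metal shear (0.5 in plate): yield φR_n = 1.0×0.6×36×0.5×5.875 = 63.5 kips; rupture φR_n = 0.75×0.6×58×0.5×5.875 = 76.7 kips; take 63.5 kips (yield).
Tension yield (gross): A_g = 1.3125×0.5 = 0.65625 in². φR_n = 0.90 × 36 × 0.65625 = 21.3 kips.
Governing: min(40.9, 63.5, 21.3) = 21.3 kips → gross-section yield.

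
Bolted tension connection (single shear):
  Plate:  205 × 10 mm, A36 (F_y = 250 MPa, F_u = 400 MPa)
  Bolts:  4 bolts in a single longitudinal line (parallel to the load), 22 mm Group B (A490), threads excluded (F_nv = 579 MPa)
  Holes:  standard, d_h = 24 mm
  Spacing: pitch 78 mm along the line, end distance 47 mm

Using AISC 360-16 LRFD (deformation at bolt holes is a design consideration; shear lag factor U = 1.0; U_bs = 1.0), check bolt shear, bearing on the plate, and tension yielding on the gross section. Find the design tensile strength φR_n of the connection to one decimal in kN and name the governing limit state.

461.3 kN (gross-section yield governs)

Bolt shear: A_b = π(22)²/4 = 380.13 mm². φR_n = 0.75 × 579 × 380.13 × 4 × 1 = 660.3 kN.
Bearing (10 mm plate, F_u = 400 MPa): end bolts L_c = 47 − 24/2 = 35, R_n = min(1.2×35×10×400, 2.4×22×10×400) = 168 kN/bolt; interior L_c = 78 − 24 = 54, R_n = 211.2 kN/bolt. φR_n = 0.75 × (1×168 + 3×211.2) = 601.2 kN.
Tension yield (gross): A_g = 205×10 = 2050 mm². φR_n = 0.90 × 250 × 2050 = 461.3 kN.
Governing: min(660.3, 601.2, 461.3) = 461.3 kN → gross-section yield.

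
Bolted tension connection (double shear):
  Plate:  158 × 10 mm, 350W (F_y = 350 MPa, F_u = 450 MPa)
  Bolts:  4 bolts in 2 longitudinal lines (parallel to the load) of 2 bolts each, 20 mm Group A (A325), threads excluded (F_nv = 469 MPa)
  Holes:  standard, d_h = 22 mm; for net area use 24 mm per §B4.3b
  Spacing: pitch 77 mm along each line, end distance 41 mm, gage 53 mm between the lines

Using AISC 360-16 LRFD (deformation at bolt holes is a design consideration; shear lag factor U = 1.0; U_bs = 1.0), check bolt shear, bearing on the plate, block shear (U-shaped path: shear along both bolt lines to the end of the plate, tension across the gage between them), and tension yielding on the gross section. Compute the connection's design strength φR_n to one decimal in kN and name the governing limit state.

Bolt shear: A_b = π(20)²/4 = 314.16 mm². φR_n = 0.75 × 469 × 314.16 × 4 × 2 = 884.0 kN.
Bearing (10 mm plate, F_u = 450 MPa): end bolts L_c = 41 − 22/2 = 30, R_n = min(1.2×30×10×450, 2.4×20×10×450) = 162 kN/bolt; interior L_c = 77 − 22 = 55, R_n = 216 kN/bolt. φR_n = 0.75 × (2×162 + 2×216) = 567.0 kN.
Block shear: shear path 2×[41+1×77] = 2×118 mm, A_gv = 2360, A_nv = 2×(118 − 1.5×24)×10 = 1640 mm²; tension across gage: (53 − 1×24)×10 = 290 mm². R_n = min(0.6×450×1640, 0.6×350×2360) + 1.0×450×290 = min(442.8, 495.6) + 130.5 = 573.3 kN. φR_n = 0.75 × 573.3 = 430.0 kN.
Tension yield (gross): A_g = 158×10 = 1580 mm². φR_n = 0.90 × 350 × 1580 = 497.7 kN.
Governing: min(884.0, 567.0, 430.0, 497.7) = 430.0 kN → block shear.

430.0 kN (block shear governs)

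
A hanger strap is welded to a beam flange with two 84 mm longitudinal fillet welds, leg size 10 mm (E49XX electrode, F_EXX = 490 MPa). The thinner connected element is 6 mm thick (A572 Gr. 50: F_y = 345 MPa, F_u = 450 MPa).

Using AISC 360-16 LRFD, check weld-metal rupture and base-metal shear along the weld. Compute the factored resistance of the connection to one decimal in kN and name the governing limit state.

Weld metal: throat = 0.707×10 = 7.07 mm, L = 2×84 = 168 mm. φR_n = 0.75 × 0.6 × 490 × 7.07 × 168 = 261.9 kN.
Base metal shear (6 mm plate): yield φR_n = 1.0×0.6×345×6×168 = 208.7 kN; rupture φR_n = 0.75×0.6×450×6×168 = 204.1 kN; take 204.1 kN (rupture).
Governing: min(261.9, 204.1) = 204.1 kN → base-metal shear.

204.1 kN (base-metal shear governs)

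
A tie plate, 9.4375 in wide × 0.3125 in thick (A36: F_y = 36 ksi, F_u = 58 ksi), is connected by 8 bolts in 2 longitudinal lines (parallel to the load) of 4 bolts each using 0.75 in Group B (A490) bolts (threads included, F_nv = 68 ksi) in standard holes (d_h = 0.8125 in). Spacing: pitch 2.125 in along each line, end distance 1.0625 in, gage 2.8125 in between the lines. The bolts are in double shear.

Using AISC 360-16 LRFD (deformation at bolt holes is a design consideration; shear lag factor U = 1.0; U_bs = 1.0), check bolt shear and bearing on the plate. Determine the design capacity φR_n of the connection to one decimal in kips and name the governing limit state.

149.9 kips (bearing governs)

Bolt shear: A_b = π(0.75)²/4 = 0.44179 in². φR_n = 0.75 × 68 × 0.44179 × 8 × 2 = 360.5 kips.
Bearing (0.3125 in plate, F_u = 58 ksi): end bolts L_c = 1.0625 − 0.8125/2 = 0.65625, R_n = min(1.2×0.65625×0.3125×58, 2.4×0.75×0.3125×58) = 14.273 kips/bolt; interior L_c = 2.125 − 0.8125 = 1.3125, R_n = 28.547 kips/bolt. φR_n = 0.75 × (2×14.273 + 6×28.547) = 149.9 kips.
Governing: min(360.5, 149.9) = 149.9 kips → bearing.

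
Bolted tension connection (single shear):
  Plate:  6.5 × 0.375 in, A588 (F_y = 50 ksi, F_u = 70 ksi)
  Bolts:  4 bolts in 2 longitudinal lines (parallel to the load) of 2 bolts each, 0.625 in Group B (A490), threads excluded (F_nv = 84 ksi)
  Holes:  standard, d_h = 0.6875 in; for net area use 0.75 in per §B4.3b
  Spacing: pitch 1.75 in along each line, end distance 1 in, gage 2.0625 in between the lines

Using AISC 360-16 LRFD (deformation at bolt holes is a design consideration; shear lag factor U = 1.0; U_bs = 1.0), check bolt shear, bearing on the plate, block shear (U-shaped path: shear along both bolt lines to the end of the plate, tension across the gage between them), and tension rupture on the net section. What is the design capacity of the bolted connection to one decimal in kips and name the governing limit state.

Bolt shear: A_b = π(0.625)²/4 = 0.3068 in². φR_n = 0.75 × 84 × 0.3068 × 4 × 1 = 77.3 kips.
Bearing (0.375 in plate, F_u = 70 ksi): end bolts L_c = 1 − 0.6875/2 = 0.65625, R_n = min(1.2×0.65625×0.375×70, 2.4×0.625×0.375×70) = 20.672 kips/bolt; interior L_c = 1.75 − 0.6875 = 1.0625, R_n = 33.469 kips/bolt. φR_n = 0.75 × (2×20.672 + 2×33.469) = 81.2 kips.
Block shear: shear path 2×[1+1×1.75] = 2×2.75 in, A_gv = 2.0625, A_nv = 2×(2.75 − 1.5×0.75)×0.375 = 1.2188 in²; tension across gage: (2.0625 − 1×0.75)×0.375 = 0.49219 in². R_n = min(0.6×70×1.2188, 0.6×50×2.0625) + 1.0×70×0.49219 = min(51.19, 61.875) + 34.453 = 85.643 kips. φR_n = 0.75 × 85.643 = 64.2 kips.
Tension rupture (net): A_n = (6.5 − 2×0.75)×0.375 = 1.875 in² (U = 1.0, A_e = A_n). φR_n = 0.75 × 70 × 1.875 = 98.4 kips.
Governing: min(77.3, 81.2, 64.2, 98.4) = 64.2 kips → block shear.

64.2 kips (block shear governs)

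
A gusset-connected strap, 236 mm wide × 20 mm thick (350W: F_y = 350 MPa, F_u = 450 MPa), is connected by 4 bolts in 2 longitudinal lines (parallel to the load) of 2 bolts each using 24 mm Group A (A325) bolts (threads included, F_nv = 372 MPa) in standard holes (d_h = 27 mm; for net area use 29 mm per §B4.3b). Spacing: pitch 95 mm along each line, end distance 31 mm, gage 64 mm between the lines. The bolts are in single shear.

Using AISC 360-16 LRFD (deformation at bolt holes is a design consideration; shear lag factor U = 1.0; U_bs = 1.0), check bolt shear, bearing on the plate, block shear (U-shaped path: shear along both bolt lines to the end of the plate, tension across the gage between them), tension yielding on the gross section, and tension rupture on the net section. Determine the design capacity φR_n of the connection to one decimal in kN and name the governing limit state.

504.9 kN (bolt shear governs)

Bolt shear: A_b = π(24)²/4 = 452.39 mm². φR_n = 0.75 × 372 × 452.39 × 4 × 1 = 504.9 kN.
Bearing (20 mm plate, F_u = 450 MPa): end bolts L_c = 31 − 27/2 = 17.5, R_n = min(1.2×17.5×20×450, 2.4×24×20×450) = 189 kN/bolt; interior L_c = 95 − 27 = 68, R_n = 518.4 kN/bolt. φR_n = 0.75 × (2×189 + 2×518.4) = 1061.1 kN.
Block shear: shear path 2×[31+1×95] = 2×126 mm, A_gv = 5040, A_nv = 2×(126 − 1.5×29)×20 = 3300 mm²; tension across gage: (64 − 1×29)×20 = 700 mm². R_n = min(0.6×450×3300, 0.6×350×5040) + 1.0×450×700 = min(891, 1058.4) + 315 = 1206 kN. φR_n = 0.75 × 1206 = 904.5 kN.
Tension yield (gross): A_g = 236×20 = 4720 mm². φR_n = 0.90 × 350 × 4720 = 1486.8 kN.
Tension rupture (net): A_n = (236 − 2×29)×20 = 3560 mm² (U = 1.0, A_e = A_n). φR_n = 0.75 × 450 × 3560 = 1201.5 kN.
Governing: min(504.9, 1061.1, 904.5, 1486.8, 1201.5) = 504.9 kN → bolt shear.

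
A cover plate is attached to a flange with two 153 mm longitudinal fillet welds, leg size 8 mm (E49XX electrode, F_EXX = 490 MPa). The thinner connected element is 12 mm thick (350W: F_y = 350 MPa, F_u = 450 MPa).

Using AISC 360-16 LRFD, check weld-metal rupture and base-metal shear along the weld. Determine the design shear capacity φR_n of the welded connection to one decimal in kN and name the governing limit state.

381.6 kN (weld metal governs)

Weld metal: throat = 0.707×8 = 5.656 mm, L = 2×153 = 306 mm. φR_n = 0.75 × 0.6 × 490 × 5.656 × 306 = 381.6 kN.
Base metal shear (12 mm plate): yield φR_n = 1.0×0.6×350×12×306 = 771.1 kN; rupture φR_n = 0.75×0.6×450×12×306 = 743.6 kN; take 743.6 kN (rupture).
Governing: min(381.6, 743.6) = 381.6 kN → weld metal.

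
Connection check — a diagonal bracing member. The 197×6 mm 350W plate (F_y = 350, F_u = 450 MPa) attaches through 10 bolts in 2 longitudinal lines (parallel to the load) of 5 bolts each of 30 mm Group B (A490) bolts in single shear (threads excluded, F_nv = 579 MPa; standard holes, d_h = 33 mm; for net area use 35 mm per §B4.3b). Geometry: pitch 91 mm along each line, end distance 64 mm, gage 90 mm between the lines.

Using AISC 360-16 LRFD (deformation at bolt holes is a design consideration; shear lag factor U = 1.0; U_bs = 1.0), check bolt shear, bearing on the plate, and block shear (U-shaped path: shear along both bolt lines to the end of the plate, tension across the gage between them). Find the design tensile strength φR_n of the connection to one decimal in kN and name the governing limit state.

768.7 kN (block shear governs)

Bolt shear: A_b = π(30)²/4 = 706.86 mm². φR_n = 0.75 × 579 × 706.86 × 10 × 1 = 3069.5 kN.
Bearing (6 mm plate, F_u = 450 MPa): end bolts L_c = 64 − 33/2 = 47.5, R_n = min(1.2×47.5×6×450, 2.4×30×6×450) = 153.9 kN/bolt; interior L_c = 91 − 33 = 58, R_n = 187.92 kN/bolt. φR_n = 0.75 × (2×153.9 + 8×187.92) = 1358.4 kN.
Block shear: shear path 2×[64+4×91] = 2×428 mm, A_gv = 5136, A_nv = 2×(428 − 4.5×35)×6 = 3246 mm²; tension across gage: (90 − 1×35)×6 = 330 mm². R_n = min(0.6×450×3246, 0.6×350×5136) + 1.0×450×330 = min(876.42, 1078.6) + 148.5 = 1024.9 kN. φR_n = 0.75 × 1024.9 = 768.7 kN.
Governing: min(3069.5, 1358.4, 768.7) = 768.7 kN → block shear.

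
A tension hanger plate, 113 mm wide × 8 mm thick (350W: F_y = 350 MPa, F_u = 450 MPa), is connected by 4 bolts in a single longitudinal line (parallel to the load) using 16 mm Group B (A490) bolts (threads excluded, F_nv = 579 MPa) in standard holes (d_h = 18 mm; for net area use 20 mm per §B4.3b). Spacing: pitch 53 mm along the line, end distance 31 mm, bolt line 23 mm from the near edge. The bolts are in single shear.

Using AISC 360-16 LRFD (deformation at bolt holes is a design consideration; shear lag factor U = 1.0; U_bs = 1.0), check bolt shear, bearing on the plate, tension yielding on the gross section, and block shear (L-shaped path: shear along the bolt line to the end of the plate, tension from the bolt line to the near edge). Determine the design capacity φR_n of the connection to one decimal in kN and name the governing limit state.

229.5 kN (block shear governs)

Bolt shear: A_b = π(16)²/4 = 201.06 mm². φR_n = 0.75 × 579 × 201.06 × 4 × 1 = 349.2 kN.
Bearing (8 mm plate, F_u = 450 MPa): end bolts L_c = 31 − 18/2 = 22, R_n = min(1.2×22×8×450, 2.4×16×8×450) = 95.04 kN/bolt; interior L_c = 53 − 18 = 35, R_n = 138.24 kN/bolt. φR_n = 0.75 × (1×95.04 + 3×138.24) = 382.3 kN.
Tension yield (gross): A_g = 113×8 = 904 mm². φR_n = 0.90 × 350 × 904 = 284.8 kN.
Block shear: shear path 1×[31+3×53] = 1×190 mm, A_gv = 1520, A_nv = 1×(190 − 3.5×20)×8 = 960 mm²; tension to near edge: (23 − 0.5×20)×8 = 104 mm². R_n = min(0.6×450×960, 0.6×350×1520) + 1.0×450×104 = min(259.2, 319.2) + 46.8 = 306 kN. φR_n = 0.75 × 306 = 229.5 kN.
Governing: min(349.2, 382.3, 284.8, 229.5) = 229.5 kN → block shear.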